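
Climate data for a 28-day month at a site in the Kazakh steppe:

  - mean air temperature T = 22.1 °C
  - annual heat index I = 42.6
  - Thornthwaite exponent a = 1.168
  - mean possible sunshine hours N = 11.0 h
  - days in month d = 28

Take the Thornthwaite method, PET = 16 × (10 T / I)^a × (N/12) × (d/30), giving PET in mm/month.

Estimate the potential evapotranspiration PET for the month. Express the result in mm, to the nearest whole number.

10T/I = 10 × 22.1 / 42.6 = 5.1878
(10T/I)^a = 5.1878^1.168 = 6.8407
Uncorrected PET = 16 × 6.8407 = 109.451 mm
Correction = (N/12)(d/30) = (11.0/12)(28/30) = 0.8556
PET = 109.451 × 0.8556 = 93.646 mm/month

94 mm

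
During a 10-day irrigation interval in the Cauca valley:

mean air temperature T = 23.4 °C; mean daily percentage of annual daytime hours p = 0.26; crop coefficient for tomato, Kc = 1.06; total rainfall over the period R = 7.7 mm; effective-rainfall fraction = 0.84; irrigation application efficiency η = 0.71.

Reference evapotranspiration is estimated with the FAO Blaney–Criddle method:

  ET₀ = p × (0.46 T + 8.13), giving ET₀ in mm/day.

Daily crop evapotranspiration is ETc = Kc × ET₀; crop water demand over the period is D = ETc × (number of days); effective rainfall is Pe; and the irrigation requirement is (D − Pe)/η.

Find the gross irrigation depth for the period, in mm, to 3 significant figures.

64.2 mm

ET₀ = 0.26 × (0.46 × 23.4 + 8.13) = 0.26 × 18.894 = 4.9124 mm/d
ETc = Kc × ET₀ = 1.06 × 4.9124 = 5.2071 mm/d
Crop demand D = ETc × 10 d = 5.2071 × 10 = 52.071 mm
Pe = 0.84 × 7.7 = 6.468 mm
D − Pe = 52.071 − 6.468 = 45.603 mm
Gross irrigation = 45.603 / 0.71 = 64.230 mm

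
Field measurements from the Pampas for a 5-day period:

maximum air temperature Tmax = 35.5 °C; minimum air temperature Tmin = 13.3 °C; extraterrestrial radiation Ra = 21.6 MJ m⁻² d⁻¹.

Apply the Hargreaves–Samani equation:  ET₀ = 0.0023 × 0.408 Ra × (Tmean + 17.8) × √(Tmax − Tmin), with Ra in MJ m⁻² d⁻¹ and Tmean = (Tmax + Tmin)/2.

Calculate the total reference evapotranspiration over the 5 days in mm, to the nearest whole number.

20 mm

Tmean = (35.5 + 13.3)/2 = 24.40 °C
0.408 Ra = 0.408 × 21.6 = 8.8128 mm/d equivalent
ET₀ = 0.0023 × 8.8128 × (24.40 + 17.8) × √22.2 = 0.0023 × 8.8128 × 42.20 × 4.7117 = 4.0302 mm/d
Over 5 days: 4.0302 × 5 = 20.151 mm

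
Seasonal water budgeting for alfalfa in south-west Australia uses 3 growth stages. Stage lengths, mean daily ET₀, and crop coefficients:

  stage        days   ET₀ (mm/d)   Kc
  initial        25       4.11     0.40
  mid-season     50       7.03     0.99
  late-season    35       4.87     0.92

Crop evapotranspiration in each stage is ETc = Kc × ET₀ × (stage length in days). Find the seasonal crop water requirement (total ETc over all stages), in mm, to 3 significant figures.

initial: 0.40 × 4.11 × 25 = 41.10 mm
mid-season: 0.99 × 7.03 × 50 = 347.99 mm
late-season: 0.92 × 4.87 × 35 = 156.81 mm
Seasonal total = 545.90 mm

546 mm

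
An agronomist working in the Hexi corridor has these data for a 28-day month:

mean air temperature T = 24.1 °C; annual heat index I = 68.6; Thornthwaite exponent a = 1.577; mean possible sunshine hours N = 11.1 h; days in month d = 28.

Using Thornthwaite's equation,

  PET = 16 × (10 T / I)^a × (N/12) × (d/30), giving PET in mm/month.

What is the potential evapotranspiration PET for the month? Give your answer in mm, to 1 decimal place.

10T/I = 10 × 24.1 / 68.6 = 3.5131
(10T/I)^a = 3.5131^1.577 = 7.2536
Uncorrected PET = 16 × 7.2536 = 116.058 mm
Correction = (N/12)(d/30) = (11.1/12)(28/30) = 0.8633
PET = 116.058 × 0.8633 = 100.193 mm/month

100.2 mm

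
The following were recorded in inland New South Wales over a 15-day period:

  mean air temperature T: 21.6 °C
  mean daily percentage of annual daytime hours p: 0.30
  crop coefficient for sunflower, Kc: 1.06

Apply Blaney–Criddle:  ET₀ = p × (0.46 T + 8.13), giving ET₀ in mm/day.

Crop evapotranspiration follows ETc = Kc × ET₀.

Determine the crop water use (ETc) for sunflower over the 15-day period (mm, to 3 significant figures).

ET₀ = 0.30 × (0.46 × 21.6 + 8.13) = 0.30 × 18.066 = 5.4198 mm/d
ETc = Kc × ET₀ = 1.06 × 5.4198 = 5.7450 mm/d
Over 15 days: 5.7450 × 15 = 86.175 mm

86.2 mm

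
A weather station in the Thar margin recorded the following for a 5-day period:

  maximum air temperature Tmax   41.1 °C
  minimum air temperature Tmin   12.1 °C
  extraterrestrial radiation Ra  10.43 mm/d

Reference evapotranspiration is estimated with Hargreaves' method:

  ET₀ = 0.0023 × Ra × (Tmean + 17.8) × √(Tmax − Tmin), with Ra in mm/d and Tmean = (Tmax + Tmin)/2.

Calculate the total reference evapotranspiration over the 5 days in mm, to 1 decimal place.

Tmean = (41.1 + 12.1)/2 = 26.60 °C
ET₀ = 0.0023 × 10.43 × (26.60 + 17.8) × √29.0 = 0.0023 × 10.43 × 44.40 × 5.3852 = 5.7358 mm/d
Over 5 days: 5.7358 × 5 = 28.679 mm

28.7 mm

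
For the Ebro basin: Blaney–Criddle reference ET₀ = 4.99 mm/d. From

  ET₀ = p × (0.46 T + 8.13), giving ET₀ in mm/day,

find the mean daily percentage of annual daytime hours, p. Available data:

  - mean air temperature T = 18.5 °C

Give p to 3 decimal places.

p = ET₀ / (0.46 T + 8.13) = 4.99 / (0.46 × 18.5 + 8.13) = 4.99 / 16.640 = 0.2999

0.300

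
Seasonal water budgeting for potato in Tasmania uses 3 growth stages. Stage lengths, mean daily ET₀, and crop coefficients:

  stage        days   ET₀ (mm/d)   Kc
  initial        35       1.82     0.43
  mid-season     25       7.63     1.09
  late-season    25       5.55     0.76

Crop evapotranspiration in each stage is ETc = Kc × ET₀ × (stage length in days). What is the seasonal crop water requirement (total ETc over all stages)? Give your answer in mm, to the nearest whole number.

initial: 0.43 × 1.82 × 35 = 27.39 mm
mid-season: 1.09 × 7.63 × 25 = 207.92 mm
late-season: 0.76 × 5.55 × 25 = 105.45 mm
Seasonal total = 340.76 mm

341 mm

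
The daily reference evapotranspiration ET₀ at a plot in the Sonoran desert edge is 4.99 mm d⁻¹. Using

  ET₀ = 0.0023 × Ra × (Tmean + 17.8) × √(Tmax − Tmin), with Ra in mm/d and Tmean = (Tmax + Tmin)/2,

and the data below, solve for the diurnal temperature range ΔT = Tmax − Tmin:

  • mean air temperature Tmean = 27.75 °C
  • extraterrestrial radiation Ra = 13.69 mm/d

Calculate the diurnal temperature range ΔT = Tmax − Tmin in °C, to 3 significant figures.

√ΔT = ET₀ / [0.0023 × Ra × (Tmean+17.8)] = 4.99 / (0.0023 × 13.69 × 45.55) = 3.4792
ΔT = 3.4792² = 12.105 °C

12.1 °C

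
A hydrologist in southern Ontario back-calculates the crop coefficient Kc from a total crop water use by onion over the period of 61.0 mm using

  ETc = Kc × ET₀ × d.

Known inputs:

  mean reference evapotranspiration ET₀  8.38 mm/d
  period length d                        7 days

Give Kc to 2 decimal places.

1.04

ETc = Kc × ET₀ × d  ⇒  Kc = ETc / (ET₀ × d)
Kc = 61.0 / (8.38 × 7) = 61.0 / 58.66 = 1.0399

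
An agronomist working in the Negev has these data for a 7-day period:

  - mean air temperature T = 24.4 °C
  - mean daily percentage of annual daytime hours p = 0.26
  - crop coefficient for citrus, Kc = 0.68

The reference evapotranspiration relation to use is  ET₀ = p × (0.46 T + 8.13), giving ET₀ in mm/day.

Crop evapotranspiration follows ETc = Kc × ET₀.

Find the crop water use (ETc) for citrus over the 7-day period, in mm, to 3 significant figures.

24.0 mm

ET₀ = 0.26 × (0.46 × 24.4 + 8.13) = 0.26 × 19.354 = 5.0320 mm/d
ETc = Kc × ET₀ = 0.68 × 5.0320 = 3.4218 mm/d
Over 7 days: 3.4218 × 7 = 23.953 mm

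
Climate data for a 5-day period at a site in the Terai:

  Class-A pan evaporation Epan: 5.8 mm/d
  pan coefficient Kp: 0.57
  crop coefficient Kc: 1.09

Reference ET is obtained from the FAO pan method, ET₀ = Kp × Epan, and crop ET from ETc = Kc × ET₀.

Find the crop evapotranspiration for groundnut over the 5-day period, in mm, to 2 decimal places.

18.02 mm

ET₀ = 0.57 × 5.8 = 3.3060 mm/d
ETc = Kc × ET₀ = 1.09 × 3.3060 = 3.6035 mm/d
Over 5 days: 3.6035 × 5 = 18.018 mm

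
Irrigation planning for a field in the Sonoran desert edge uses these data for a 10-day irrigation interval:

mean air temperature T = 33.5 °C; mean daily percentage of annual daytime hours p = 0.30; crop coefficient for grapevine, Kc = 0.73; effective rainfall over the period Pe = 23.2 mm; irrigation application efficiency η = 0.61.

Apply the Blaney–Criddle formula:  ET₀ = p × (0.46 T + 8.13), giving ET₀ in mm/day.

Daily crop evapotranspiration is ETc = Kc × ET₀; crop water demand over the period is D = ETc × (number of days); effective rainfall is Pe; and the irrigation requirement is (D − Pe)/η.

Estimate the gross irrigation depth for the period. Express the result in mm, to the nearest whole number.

ET₀ = 0.30 × (0.46 × 33.5 + 8.13) = 0.30 × 23.540 = 7.0620 mm/d
ETc = Kc × ET₀ = 0.73 × 7.0620 = 5.1553 mm/d
Crop demand D = ETc × 10 d = 5.1553 × 10 = 51.553 mm
D − Pe = 51.553 − 23.2 = 28.353 mm
Gross irrigation = 28.353 / 0.61 = 46.480 mm

46 mm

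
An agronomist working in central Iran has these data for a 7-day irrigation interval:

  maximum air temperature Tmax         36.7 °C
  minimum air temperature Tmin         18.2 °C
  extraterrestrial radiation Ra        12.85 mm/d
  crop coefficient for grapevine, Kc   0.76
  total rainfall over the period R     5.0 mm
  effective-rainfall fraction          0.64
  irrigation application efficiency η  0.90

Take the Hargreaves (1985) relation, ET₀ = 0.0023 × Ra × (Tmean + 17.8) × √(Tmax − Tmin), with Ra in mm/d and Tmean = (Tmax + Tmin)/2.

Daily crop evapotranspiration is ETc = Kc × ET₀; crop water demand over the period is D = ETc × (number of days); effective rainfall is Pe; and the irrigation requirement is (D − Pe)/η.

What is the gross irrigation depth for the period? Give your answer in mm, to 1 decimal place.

30.4 mm

Tmean = (36.7 + 18.2)/2 = 27.45 °C
ET₀ = 0.0023 × 12.85 × (27.45 + 17.8) × √18.5 = 0.0023 × 12.85 × 45.25 × 4.3012 = 5.7523 mm/d
ETc = Kc × ET₀ = 0.76 × 5.7523 = 4.3717 mm/d
Crop demand D = ETc × 7 d = 4.3717 × 7 = 30.602 mm
Pe = 0.64 × 5.0 = 3.200 mm
D − Pe = 30.602 − 3.200 = 27.402 mm
Gross irrigation = 27.402 / 0.90 = 30.447 mm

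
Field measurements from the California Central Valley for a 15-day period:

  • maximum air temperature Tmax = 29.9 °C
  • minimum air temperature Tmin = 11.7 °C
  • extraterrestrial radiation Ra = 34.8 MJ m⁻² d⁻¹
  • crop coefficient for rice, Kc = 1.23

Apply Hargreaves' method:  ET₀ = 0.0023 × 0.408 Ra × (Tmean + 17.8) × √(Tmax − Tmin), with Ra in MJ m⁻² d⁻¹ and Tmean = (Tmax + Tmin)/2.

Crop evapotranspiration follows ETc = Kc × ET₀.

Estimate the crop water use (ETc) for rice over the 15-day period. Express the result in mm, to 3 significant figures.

99.2 mm

Tmean = (29.9 + 11.7)/2 = 20.80 °C
0.408 Ra = 0.408 × 34.8 = 14.1984 mm/d equivalent
ET₀ = 0.0023 × 14.1984 × (20.80 + 17.8) × √18.2 = 0.0023 × 14.1984 × 38.60 × 4.2661 = 5.3776 mm/d
ETc = Kc × ET₀ = 1.23 × 5.3776 = 6.6144 mm/d
Over 15 days: 6.6144 × 15 = 99.216 mm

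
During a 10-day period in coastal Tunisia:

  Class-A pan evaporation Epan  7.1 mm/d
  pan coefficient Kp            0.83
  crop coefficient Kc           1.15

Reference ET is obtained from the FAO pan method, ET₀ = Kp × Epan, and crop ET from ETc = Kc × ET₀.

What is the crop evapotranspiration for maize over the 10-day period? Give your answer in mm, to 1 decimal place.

ET₀ = 0.83 × 7.1 = 5.8930 mm/d
ETc = Kc × ET₀ = 1.15 × 5.8930 = 6.7770 mm/d
Over 10 days: 6.7770 × 10 = 67.770 mm

67.8 mm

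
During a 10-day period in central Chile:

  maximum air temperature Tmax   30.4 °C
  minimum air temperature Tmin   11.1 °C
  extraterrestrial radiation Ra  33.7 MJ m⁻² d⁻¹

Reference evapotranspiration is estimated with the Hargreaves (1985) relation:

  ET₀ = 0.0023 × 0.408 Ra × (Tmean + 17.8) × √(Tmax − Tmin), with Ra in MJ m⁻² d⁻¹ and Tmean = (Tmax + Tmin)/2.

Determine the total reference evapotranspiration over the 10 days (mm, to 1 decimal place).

53.6 mm

Tmean = (30.4 + 11.1)/2 = 20.75 °C
0.408 Ra = 0.408 × 33.7 = 13.7496 mm/d equivalent
ET₀ = 0.0023 × 13.7496 × (20.75 + 17.8) × √19.3 = 0.0023 × 13.7496 × 38.55 × 4.3932 = 5.3558 mm/d
Over 10 days: 5.3558 × 10 = 53.558 mm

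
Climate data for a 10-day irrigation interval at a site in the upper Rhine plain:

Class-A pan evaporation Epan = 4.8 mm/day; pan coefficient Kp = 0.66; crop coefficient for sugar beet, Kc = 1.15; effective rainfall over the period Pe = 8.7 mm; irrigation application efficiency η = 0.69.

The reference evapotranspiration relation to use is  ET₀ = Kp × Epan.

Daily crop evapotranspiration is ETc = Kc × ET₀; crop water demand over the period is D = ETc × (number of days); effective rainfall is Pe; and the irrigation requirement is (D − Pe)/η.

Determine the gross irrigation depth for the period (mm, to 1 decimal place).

40.2 mm

ET₀ = 0.66 × 4.8 = 3.1680 mm/d
ETc = Kc × ET₀ = 1.15 × 3.1680 = 3.6432 mm/d
Crop demand D = ETc × 10 d = 3.6432 × 10 = 36.432 mm
D − Pe = 36.432 − 8.7 = 27.732 mm
Gross irrigation = 27.732 / 0.69 = 40.191 mm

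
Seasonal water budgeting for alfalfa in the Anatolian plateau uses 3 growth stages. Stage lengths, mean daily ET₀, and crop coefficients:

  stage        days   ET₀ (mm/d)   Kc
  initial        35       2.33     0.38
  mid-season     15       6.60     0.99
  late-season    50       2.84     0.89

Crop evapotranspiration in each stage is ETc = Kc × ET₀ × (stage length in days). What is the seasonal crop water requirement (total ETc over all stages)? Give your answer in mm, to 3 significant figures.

255 mm

initial: 0.38 × 2.33 × 35 = 30.99 mm
mid-season: 0.99 × 6.60 × 15 = 98.01 mm
late-season: 0.89 × 2.84 × 50 = 126.38 mm
Seasonal total = 255.38 mm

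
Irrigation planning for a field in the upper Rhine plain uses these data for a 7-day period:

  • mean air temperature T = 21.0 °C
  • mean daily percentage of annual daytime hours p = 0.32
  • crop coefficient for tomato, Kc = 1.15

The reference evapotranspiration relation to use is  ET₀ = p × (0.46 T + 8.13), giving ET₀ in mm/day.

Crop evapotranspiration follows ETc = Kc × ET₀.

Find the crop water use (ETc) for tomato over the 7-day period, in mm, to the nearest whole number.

46 mm

ET₀ = 0.32 × (0.46 × 21.0 + 8.13) = 0.32 × 17.790 = 5.6928 mm/d
ETc = Kc × ET₀ = 1.15 × 5.6928 = 6.5467 mm/d
Over 7 days: 6.5467 × 7 = 45.827 mm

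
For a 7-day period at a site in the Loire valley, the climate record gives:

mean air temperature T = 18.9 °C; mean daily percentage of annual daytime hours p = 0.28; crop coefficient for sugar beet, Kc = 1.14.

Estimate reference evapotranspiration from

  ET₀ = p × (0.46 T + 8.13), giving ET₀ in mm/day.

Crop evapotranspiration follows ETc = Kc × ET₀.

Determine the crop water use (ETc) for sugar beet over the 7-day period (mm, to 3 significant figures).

ET₀ = 0.28 × (0.46 × 18.9 + 8.13) = 0.28 × 16.824 = 4.7107 mm/d
ETc = Kc × ET₀ = 1.14 × 4.7107 = 5.3702 mm/d
Over 7 days: 5.3702 × 7 = 37.591 mm

37.6 mm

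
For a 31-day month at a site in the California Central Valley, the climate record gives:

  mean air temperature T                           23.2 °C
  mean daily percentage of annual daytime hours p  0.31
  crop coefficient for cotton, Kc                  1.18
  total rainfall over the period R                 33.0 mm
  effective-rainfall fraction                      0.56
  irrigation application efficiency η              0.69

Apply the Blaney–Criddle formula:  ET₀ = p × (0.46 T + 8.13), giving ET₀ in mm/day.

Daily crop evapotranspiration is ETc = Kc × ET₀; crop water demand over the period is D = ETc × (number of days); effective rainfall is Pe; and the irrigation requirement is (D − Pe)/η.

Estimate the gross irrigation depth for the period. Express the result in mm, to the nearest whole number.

ET₀ = 0.31 × (0.46 × 23.2 + 8.13) = 0.31 × 18.802 = 5.8286 mm/d
ETc = Kc × ET₀ = 1.18 × 5.8286 = 6.8777 mm/d
Crop demand D = ETc × 31 d = 6.8777 × 31 = 213.209 mm
Pe = 0.56 × 33.0 = 18.480 mm
D − Pe = 213.209 − 18.480 = 194.729 mm
Gross irrigation = 194.729 / 0.69 = 282.216 mm

282 mm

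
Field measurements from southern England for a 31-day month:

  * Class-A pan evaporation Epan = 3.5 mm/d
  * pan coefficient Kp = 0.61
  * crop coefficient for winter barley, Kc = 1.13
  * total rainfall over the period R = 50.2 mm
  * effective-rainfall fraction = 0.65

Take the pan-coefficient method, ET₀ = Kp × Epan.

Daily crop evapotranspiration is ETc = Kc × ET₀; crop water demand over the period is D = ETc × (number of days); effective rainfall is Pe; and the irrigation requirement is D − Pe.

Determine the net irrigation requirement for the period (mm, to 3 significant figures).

42.2 mm

ET₀ = 0.61 × 3.5 = 2.1350 mm/d
ETc = Kc × ET₀ = 1.13 × 2.1350 = 2.4126 mm/d
Crop demand D = ETc × 31 d = 2.4126 × 31 = 74.791 mm
Pe = 0.65 × 50.2 = 32.630 mm
D − Pe = 74.791 − 32.630 = 42.161 mm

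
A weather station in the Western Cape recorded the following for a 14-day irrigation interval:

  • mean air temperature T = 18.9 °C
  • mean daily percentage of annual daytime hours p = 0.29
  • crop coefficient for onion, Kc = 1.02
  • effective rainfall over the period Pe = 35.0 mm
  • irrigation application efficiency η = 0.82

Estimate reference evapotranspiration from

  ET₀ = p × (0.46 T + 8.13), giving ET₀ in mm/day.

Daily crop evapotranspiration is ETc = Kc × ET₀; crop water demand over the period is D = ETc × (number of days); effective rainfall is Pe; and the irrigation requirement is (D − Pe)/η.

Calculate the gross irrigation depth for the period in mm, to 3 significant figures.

ET₀ = 0.29 × (0.46 × 18.9 + 8.13) = 0.29 × 16.824 = 4.8790 mm/d
ETc = Kc × ET₀ = 1.02 × 4.8790 = 4.9766 mm/d
Crop demand D = ETc × 14 d = 4.9766 × 14 = 69.672 mm
D − Pe = 69.672 − 35.0 = 34.672 mm
Gross irrigation = 34.672 / 0.82 = 42.283 mm

42.3 mm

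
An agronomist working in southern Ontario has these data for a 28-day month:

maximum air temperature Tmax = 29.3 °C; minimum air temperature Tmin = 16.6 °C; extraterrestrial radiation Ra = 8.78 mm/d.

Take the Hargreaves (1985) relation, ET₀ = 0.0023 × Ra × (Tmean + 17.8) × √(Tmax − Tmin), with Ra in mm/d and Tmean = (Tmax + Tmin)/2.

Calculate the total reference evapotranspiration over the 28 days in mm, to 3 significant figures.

82.1 mm

Tmean = (29.3 + 16.6)/2 = 22.95 °C
ET₀ = 0.0023 × 8.78 × (22.95 + 17.8) × √12.7 = 0.0023 × 8.78 × 40.75 × 3.5637 = 2.9326 mm/d
Over 28 days: 2.9326 × 28 = 82.113 mm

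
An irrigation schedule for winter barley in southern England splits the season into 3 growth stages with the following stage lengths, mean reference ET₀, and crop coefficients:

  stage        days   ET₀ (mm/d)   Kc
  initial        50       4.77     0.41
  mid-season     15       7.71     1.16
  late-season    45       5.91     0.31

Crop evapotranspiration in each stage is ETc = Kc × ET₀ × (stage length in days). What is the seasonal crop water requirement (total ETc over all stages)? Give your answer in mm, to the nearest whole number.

initial: 0.41 × 4.77 × 50 = 97.79 mm
mid-season: 1.16 × 7.71 × 15 = 134.15 mm
late-season: 0.31 × 5.91 × 45 = 82.44 mm
Seasonal total = 314.38 mm

314 mm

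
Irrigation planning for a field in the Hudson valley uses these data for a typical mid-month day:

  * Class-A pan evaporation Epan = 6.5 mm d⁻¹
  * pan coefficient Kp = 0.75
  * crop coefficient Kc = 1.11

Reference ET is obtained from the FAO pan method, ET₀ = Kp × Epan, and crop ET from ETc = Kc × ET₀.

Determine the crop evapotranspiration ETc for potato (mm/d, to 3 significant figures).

5.41 mm/d

ET₀ = 0.75 × 6.5 = 4.8750 mm/d
ETc = Kc × ET₀ = 1.11 × 4.8750 = 5.4113 mm/d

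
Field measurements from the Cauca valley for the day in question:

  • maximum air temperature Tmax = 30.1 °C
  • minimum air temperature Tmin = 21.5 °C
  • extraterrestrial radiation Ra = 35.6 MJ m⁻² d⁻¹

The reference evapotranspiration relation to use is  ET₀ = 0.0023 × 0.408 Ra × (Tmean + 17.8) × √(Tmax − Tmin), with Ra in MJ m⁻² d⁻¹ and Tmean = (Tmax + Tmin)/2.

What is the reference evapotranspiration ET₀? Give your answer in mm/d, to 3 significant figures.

4.27 mm/d

Tmean = (30.1 + 21.5)/2 = 25.80 °C
0.408 Ra = 0.408 × 35.6 = 14.5248 mm/d equivalent
ET₀ = 0.0023 × 14.5248 × (25.80 + 17.8) × √8.6 = 0.0023 × 14.5248 × 43.60 × 2.9326 = 4.2715 mm/d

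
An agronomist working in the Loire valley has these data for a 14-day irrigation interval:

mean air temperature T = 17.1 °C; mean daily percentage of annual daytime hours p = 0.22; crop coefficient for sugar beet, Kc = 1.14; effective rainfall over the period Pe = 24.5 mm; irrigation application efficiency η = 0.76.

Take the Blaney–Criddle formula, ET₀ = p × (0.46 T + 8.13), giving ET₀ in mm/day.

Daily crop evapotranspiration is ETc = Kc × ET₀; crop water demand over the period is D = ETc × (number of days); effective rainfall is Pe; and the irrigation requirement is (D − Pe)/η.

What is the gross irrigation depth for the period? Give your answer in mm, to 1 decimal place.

41.7 mm

ET₀ = 0.22 × (0.46 × 17.1 + 8.13) = 0.22 × 15.996 = 3.5191 mm/d
ETc = Kc × ET₀ = 1.14 × 3.5191 = 4.0118 mm/d
Crop demand D = ETc × 14 d = 4.0118 × 14 = 56.165 mm
D − Pe = 56.165 − 24.5 = 31.665 mm
Gross irrigation = 31.665 / 0.76 = 41.664 mm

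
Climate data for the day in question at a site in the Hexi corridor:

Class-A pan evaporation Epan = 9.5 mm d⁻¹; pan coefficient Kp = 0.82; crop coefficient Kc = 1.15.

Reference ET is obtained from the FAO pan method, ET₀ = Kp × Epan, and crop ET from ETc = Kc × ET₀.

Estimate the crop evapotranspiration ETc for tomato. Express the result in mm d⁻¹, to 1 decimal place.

9.0 mm d⁻¹

ET₀ = 0.82 × 9.5 = 7.7900 mm/d
ETc = Kc × ET₀ = 1.15 × 7.7900 = 8.9585 mm/d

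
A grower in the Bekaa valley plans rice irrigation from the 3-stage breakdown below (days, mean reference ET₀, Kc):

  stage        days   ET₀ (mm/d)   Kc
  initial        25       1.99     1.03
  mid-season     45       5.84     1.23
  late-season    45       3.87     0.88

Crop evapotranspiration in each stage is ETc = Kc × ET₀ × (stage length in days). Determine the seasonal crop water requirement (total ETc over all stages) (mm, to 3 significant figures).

528 mm

initial: 1.03 × 1.99 × 25 = 51.24 mm
mid-season: 1.23 × 5.84 × 45 = 323.24 mm
late-season: 0.88 × 3.87 × 45 = 153.25 mm
Seasonal total = 527.73 mm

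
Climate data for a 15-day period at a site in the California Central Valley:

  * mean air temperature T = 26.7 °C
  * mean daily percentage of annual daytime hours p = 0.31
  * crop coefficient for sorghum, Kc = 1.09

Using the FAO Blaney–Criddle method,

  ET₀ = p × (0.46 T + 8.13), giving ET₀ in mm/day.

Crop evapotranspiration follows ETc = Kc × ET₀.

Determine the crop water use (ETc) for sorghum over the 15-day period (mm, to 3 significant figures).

ET₀ = 0.31 × (0.46 × 26.7 + 8.13) = 0.31 × 20.412 = 6.3277 mm/d
ETc = Kc × ET₀ = 1.09 × 6.3277 = 6.8972 mm/d
Over 15 days: 6.8972 × 15 = 103.458 mm

103 mm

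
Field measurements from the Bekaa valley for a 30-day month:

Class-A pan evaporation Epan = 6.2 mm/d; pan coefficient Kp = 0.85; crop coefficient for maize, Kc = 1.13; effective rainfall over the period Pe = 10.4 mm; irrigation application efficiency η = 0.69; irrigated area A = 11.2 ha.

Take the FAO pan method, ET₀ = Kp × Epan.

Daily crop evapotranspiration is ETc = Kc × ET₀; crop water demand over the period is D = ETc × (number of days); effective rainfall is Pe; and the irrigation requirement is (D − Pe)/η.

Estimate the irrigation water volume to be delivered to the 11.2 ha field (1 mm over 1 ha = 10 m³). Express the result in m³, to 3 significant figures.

ET₀ = 0.85 × 6.2 = 5.2700 mm/d
ETc = Kc × ET₀ = 1.13 × 5.2700 = 5.9551 mm/d
Crop demand D = ETc × 30 d = 5.9551 × 30 = 178.653 mm
D − Pe = 178.653 − 10.4 = 168.253 mm
Gross irrigation = 168.253 / 0.69 = 243.845 mm
Volume = 243.845 mm × 11.2 ha × 10 = 27310.6 m³

27300 m³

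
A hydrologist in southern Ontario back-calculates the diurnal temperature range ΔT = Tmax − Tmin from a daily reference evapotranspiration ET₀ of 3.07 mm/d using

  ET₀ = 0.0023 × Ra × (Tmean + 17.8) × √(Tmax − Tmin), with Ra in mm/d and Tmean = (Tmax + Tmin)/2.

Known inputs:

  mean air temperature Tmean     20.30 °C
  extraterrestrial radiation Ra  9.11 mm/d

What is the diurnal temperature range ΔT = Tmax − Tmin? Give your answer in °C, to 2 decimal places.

14.79 °C

√ΔT = ET₀ / [0.0023 × Ra × (Tmean+17.8)] = 3.07 / (0.0023 × 9.11 × 38.10) = 3.8456
ΔT = 3.8456² = 14.789 °C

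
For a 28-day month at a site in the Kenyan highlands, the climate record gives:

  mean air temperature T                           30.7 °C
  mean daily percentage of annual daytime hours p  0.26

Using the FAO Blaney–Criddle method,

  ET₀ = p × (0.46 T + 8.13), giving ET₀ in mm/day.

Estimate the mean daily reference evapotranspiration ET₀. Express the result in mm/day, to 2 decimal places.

5.79 mm/day

ET₀ = 0.26 × (0.46 × 30.7 + 8.13) = 0.26 × 22.252 = 5.7855 mm/d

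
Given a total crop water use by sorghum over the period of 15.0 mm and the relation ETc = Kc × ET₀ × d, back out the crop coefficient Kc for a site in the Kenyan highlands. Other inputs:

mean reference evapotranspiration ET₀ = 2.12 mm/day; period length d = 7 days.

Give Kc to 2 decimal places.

1.01

ETc = Kc × ET₀ × d  ⇒  Kc = ETc / (ET₀ × d)
Kc = 15.0 / (2.12 × 7) = 15.0 / 14.84 = 1.0108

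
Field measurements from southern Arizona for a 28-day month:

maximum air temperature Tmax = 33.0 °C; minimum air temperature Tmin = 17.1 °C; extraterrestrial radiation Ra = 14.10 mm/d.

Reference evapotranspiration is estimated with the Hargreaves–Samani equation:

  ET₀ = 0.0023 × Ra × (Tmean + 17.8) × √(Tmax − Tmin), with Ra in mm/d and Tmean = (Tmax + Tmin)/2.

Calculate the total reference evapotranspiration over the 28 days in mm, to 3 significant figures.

155 mm

Tmean = (33.0 + 17.1)/2 = 25.05 °C
ET₀ = 0.0023 × 14.10 × (25.05 + 17.8) × √15.9 = 0.0023 × 14.10 × 42.85 × 3.9875 = 5.5411 mm/d
Over 28 days: 5.5411 × 28 = 155.151 mm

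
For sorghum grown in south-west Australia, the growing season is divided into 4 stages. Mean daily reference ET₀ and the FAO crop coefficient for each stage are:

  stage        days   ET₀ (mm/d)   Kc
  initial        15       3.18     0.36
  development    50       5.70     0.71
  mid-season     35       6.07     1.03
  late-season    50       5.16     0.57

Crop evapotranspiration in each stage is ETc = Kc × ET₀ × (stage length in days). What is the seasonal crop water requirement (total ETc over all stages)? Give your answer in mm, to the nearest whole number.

initial: 0.36 × 3.18 × 15 = 17.17 mm
development: 0.71 × 5.70 × 50 = 202.35 mm
mid-season: 1.03 × 6.07 × 35 = 218.82 mm
late-season: 0.57 × 5.16 × 50 = 147.06 mm
Seasonal total = 585.40 mm

585 mm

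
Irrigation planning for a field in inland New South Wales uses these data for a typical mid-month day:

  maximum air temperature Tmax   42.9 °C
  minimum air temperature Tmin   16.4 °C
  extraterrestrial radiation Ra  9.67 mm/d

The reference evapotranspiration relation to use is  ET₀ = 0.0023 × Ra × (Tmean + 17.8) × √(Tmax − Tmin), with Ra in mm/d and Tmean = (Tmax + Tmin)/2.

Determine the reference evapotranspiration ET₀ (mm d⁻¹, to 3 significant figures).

Tmean = (42.9 + 16.4)/2 = 29.65 °C
ET₀ = 0.0023 × 9.67 × (29.65 + 17.8) × √26.5 = 0.0023 × 9.67 × 47.45 × 5.1478 = 5.4327 mm/d

5.43 mm d⁻¹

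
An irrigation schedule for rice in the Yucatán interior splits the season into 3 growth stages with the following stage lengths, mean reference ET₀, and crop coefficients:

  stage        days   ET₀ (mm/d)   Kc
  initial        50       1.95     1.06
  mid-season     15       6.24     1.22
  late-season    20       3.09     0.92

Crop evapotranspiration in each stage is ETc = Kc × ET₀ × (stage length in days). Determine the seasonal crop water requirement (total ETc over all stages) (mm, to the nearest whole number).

initial: 1.06 × 1.95 × 50 = 103.35 mm
mid-season: 1.22 × 6.24 × 15 = 114.19 mm
late-season: 0.92 × 3.09 × 20 = 56.86 mm
Seasonal total = 274.40 mm

274 mm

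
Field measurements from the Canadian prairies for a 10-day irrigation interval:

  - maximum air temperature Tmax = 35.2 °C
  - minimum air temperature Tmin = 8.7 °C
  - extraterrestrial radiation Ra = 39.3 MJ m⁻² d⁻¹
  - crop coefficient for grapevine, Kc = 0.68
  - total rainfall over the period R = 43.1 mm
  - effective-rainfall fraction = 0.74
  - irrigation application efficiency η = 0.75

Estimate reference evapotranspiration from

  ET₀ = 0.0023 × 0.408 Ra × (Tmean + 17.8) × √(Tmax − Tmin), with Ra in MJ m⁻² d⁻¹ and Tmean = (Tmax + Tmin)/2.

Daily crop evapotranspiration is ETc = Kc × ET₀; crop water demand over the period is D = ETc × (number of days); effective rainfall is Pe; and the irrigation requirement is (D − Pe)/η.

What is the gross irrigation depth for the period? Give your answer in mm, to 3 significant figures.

Tmean = (35.2 + 8.7)/2 = 21.95 °C
0.408 Ra = 0.408 × 39.3 = 16.0344 mm/d equivalent
ET₀ = 0.0023 × 16.0344 × (21.95 + 17.8) × √26.5 = 0.0023 × 16.0344 × 39.75 × 5.1478 = 7.5464 mm/d
ETc = Kc × ET₀ = 0.68 × 7.5464 = 5.1316 mm/d
Crop demand D = ETc × 10 d = 5.1316 × 10 = 51.316 mm
Pe = 0.74 × 43.1 = 31.894 mm
D − Pe = 51.316 − 31.894 = 19.422 mm
Gross irrigation = 19.422 / 0.75 = 25.896 mm

25.9 mm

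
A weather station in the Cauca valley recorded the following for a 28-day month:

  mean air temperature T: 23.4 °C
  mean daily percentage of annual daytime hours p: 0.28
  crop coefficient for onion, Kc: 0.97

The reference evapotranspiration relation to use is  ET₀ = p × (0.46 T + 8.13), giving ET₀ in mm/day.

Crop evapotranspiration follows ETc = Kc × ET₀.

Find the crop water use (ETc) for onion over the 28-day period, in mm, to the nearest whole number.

ET₀ = 0.28 × (0.46 × 23.4 + 8.13) = 0.28 × 18.894 = 5.2903 mm/d
ETc = Kc × ET₀ = 0.97 × 5.2903 = 5.1316 mm/d
Over 28 days: 5.1316 × 28 = 143.685 mm

144 mm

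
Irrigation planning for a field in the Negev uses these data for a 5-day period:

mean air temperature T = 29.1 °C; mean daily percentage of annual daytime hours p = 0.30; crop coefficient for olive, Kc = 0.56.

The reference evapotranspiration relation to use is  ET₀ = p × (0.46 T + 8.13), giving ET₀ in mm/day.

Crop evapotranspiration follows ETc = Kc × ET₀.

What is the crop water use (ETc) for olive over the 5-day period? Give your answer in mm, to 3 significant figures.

18.1 mm

ET₀ = 0.30 × (0.46 × 29.1 + 8.13) = 0.30 × 21.516 = 6.4548 mm/d
ETc = Kc × ET₀ = 0.56 × 6.4548 = 3.6147 mm/d
Over 5 days: 3.6147 × 5 = 18.074 mm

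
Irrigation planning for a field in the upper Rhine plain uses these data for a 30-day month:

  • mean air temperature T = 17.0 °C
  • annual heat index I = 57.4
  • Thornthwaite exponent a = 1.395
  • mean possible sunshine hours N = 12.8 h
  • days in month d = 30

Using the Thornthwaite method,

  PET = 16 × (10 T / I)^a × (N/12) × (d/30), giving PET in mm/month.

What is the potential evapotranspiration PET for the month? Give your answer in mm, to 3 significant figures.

10T/I = 10 × 17.0 / 57.4 = 2.9617
(10T/I)^a = 2.9617^1.395 = 4.5478
Uncorrected PET = 16 × 4.5478 = 72.765 mm
Correction = (N/12)(d/30) = (12.8/12)(30/30) = 1.0667
PET = 72.765 × 1.0667 = 77.618 mm/month

77.6 mm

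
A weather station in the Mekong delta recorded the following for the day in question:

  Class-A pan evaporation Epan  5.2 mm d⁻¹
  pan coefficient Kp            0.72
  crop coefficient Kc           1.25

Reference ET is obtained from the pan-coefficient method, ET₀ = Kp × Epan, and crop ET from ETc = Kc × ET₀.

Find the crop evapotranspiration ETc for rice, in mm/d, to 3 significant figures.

4.68 mm/d

ET₀ = 0.72 × 5.2 = 3.7440 mm/d
ETc = Kc × ET₀ = 1.25 × 3.7440 = 4.6800 mm/d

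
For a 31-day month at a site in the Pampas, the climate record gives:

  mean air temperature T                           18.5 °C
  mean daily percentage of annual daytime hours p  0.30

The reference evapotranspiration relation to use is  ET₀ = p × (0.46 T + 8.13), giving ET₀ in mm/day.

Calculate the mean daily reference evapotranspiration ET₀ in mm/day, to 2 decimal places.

ET₀ = 0.30 × (0.46 × 18.5 + 8.13) = 0.30 × 16.640 = 4.9920 mm/d

4.99 mm/day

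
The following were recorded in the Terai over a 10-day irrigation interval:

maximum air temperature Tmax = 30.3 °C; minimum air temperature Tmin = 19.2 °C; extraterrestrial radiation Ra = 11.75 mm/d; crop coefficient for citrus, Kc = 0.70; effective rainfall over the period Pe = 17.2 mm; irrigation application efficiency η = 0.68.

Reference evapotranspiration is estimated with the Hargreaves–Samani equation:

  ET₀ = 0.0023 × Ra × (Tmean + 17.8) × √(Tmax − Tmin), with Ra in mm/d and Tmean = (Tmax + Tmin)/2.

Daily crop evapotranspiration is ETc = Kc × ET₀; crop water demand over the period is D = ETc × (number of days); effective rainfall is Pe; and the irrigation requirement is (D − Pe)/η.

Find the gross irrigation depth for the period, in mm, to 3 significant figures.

Tmean = (30.3 + 19.2)/2 = 24.75 °C
ET₀ = 0.0023 × 11.75 × (24.75 + 17.8) × √11.1 = 0.0023 × 11.75 × 42.55 × 3.3317 = 3.8312 mm/d
ETc = Kc × ET₀ = 0.70 × 3.8312 = 2.6818 mm/d
Crop demand D = ETc × 10 d = 2.6818 × 10 = 26.818 mm
D − Pe = 26.818 − 17.2 = 9.618 mm
Gross irrigation = 9.618 / 0.68 = 14.144 mm

14.1 mm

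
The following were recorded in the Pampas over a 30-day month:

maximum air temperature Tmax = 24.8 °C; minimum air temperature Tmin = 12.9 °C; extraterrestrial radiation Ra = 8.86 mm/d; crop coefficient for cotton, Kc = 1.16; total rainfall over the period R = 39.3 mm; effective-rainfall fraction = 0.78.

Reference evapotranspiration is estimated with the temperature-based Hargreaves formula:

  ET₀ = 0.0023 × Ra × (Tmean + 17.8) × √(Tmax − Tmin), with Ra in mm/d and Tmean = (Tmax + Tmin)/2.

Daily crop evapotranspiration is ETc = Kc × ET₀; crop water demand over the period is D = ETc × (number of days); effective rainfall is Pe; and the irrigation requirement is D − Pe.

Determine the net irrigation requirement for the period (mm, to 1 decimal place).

Tmean = (24.8 + 12.9)/2 = 18.85 °C
ET₀ = 0.0023 × 8.86 × (18.85 + 17.8) × √11.9 = 0.0023 × 8.86 × 36.65 × 3.4496 = 2.5763 mm/d
ETc = Kc × ET₀ = 1.16 × 2.5763 = 2.9885 mm/d
Crop demand D = ETc × 30 d = 2.9885 × 30 = 89.655 mm
Pe = 0.78 × 39.3 = 30.654 mm
D − Pe = 89.655 − 30.654 = 59.001 mm

59.0 mm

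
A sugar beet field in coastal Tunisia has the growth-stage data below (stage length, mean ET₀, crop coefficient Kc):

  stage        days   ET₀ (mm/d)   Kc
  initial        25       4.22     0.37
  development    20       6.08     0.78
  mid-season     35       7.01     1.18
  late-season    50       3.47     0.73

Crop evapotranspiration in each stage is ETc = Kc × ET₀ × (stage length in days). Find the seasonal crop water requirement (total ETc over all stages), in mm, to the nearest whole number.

initial: 0.37 × 4.22 × 25 = 39.04 mm
development: 0.78 × 6.08 × 20 = 94.85 mm
mid-season: 1.18 × 7.01 × 35 = 289.51 mm
late-season: 0.73 × 3.47 × 50 = 126.66 mm
Seasonal total = 550.06 mm

550 mm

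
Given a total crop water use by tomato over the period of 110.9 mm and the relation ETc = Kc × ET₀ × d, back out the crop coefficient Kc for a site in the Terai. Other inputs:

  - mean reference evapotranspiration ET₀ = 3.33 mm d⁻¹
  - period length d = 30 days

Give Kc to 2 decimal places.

ETc = Kc × ET₀ × d  ⇒  Kc = ETc / (ET₀ × d)
Kc = 110.9 / (3.33 × 30) = 110.9 / 99.90 = 1.1101

1.11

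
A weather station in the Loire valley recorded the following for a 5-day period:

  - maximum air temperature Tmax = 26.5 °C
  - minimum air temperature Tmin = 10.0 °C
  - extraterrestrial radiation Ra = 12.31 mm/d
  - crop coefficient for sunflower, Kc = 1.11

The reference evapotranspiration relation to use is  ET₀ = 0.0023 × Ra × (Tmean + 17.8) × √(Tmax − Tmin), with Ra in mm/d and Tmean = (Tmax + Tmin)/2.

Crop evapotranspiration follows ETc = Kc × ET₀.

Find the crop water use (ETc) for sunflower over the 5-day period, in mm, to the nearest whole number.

23 mm

Tmean = (26.5 + 10.0)/2 = 18.25 °C
ET₀ = 0.0023 × 12.31 × (18.25 + 17.8) × √16.5 = 0.0023 × 12.31 × 36.05 × 4.0620 = 4.1460 mm/d
ETc = Kc × ET₀ = 1.11 × 4.1460 = 4.6021 mm/d
Over 5 days: 4.6021 × 5 = 23.011 mm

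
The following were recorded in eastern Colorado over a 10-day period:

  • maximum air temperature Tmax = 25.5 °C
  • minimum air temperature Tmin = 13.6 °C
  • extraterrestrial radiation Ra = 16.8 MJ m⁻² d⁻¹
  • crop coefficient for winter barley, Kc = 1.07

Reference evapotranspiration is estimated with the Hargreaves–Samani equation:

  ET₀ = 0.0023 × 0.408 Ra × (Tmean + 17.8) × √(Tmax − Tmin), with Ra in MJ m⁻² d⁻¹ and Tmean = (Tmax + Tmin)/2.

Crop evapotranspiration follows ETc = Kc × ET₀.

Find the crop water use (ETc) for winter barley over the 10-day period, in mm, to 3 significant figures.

Tmean = (25.5 + 13.6)/2 = 19.55 °C
0.408 Ra = 0.408 × 16.8 = 6.8544 mm/d equivalent
ET₀ = 0.0023 × 6.8544 × (19.55 + 17.8) × √11.9 = 0.0023 × 6.8544 × 37.35 × 3.4496 = 2.0312 mm/d
ETc = Kc × ET₀ = 1.07 × 2.0312 = 2.1734 mm/d
Over 10 days: 2.1734 × 10 = 21.734 mm

21.7 mm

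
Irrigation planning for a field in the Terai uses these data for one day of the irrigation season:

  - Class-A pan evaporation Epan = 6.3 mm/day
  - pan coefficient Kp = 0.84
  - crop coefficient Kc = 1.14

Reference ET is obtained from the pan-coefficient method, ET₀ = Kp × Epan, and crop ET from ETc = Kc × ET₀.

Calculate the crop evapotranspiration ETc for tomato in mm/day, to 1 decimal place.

ET₀ = 0.84 × 6.3 = 5.2920 mm/d
ETc = Kc × ET₀ = 1.14 × 5.2920 = 6.0329 mm/d

6.0 mm/day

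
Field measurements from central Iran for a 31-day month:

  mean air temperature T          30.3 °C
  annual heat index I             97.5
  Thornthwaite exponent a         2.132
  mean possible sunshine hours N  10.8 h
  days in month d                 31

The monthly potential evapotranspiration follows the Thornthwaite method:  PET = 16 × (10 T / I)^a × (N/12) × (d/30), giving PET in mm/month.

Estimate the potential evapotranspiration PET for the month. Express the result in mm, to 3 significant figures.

167 mm

10T/I = 10 × 30.3 / 97.5 = 3.1077
(10T/I)^a = 3.1077^2.132 = 11.2171
Uncorrected PET = 16 × 11.2171 = 179.474 mm
Correction = (N/12)(d/30) = (10.8/12)(31/30) = 0.9300
PET = 179.474 × 0.9300 = 166.911 mm/month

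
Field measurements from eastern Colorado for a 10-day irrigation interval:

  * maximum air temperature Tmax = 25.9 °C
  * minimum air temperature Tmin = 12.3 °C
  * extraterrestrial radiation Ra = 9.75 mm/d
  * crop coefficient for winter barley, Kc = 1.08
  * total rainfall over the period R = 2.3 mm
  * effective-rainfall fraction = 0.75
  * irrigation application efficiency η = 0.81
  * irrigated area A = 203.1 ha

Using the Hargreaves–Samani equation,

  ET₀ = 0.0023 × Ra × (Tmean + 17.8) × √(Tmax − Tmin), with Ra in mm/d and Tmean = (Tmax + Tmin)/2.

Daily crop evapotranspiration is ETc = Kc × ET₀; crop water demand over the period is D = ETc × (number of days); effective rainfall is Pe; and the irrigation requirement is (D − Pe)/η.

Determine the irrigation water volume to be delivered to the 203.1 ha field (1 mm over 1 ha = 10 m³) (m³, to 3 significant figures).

Tmean = (25.9 + 12.3)/2 = 19.10 °C
ET₀ = 0.0023 × 9.75 × (19.10 + 17.8) × √13.6 = 0.0023 × 9.75 × 36.90 × 3.6878 = 3.0516 mm/d
ETc = Kc × ET₀ = 1.08 × 3.0516 = 3.2957 mm/d
Crop demand D = ETc × 10 d = 3.2957 × 10 = 32.957 mm
Pe = 0.75 × 2.3 = 1.725 mm
D − Pe = 32.957 − 1.725 = 31.232 mm
Gross irrigation = 31.232 / 0.81 = 38.558 mm
Volume = 38.558 mm × 203.1 ha × 10 = 78311.3 m³

78300 m³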